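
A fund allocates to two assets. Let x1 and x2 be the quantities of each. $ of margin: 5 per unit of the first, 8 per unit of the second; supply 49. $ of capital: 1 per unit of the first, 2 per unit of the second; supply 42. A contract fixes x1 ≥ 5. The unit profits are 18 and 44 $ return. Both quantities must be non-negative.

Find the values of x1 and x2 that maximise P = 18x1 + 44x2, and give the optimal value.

Extreme points and P = 18x1 + 44x2:
  (49/5, 0) → P = 882/5
  (5, 0) → P = 90
  (5, 3) → P = 222

At the optimal vertex, 5x1 + 8x2 = 49 and x1 = 5.
Solving simultaneously gives x1 = 5, x2 = 3.

x1 = 5, x2 = 3, maximum P = 222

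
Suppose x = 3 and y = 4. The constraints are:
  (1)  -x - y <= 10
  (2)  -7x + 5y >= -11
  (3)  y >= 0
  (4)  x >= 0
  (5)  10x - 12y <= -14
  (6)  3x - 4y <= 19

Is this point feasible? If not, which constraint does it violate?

(1): -7 ≤ 10 ✓
(2): -1 ≥ -11 ✓
(3): 4 ≥ 0 ✓
(4): 3 ≥ 0 ✓
(5): -18 ≤ -14 ✓
(6): -7 ≤ 19 ✓

feasible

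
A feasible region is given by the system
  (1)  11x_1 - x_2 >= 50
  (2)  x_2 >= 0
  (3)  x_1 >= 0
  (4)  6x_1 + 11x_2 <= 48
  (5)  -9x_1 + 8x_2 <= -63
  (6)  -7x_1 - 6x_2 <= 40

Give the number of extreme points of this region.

Intersecting each pair of boundary lines and keeping only the points that satisfy every inequality leaves:
  (8, 0)
  (7, 0)
  (359/49, 18/49)

3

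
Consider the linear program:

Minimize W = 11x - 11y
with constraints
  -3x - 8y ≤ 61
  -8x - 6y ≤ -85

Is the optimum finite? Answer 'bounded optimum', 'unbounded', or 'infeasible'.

unbounded

From the feasible point (523/23, -743/46), moving in the direction (-6, 8) keeps every constraint satisfied while W decreases without bound.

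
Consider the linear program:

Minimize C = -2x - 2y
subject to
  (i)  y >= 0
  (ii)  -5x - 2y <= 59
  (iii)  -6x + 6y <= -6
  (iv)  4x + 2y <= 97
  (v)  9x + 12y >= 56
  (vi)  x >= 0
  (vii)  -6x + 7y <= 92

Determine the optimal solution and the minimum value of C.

Extreme points and C = -2x - 2y:
  (97/4, 0) → C = -97/2
  (56/9, 0) → C = -112/9
  (33/2, 31/2) → C = -64
  (68/21, 47/21) → C = -230/21

The binding constraints are -6x + 6y = -6 and 4x + 2y = 97.
Solving simultaneously gives x = 33/2, y = 31/2.

x = 33/2, y = 31/2, minimum C = -64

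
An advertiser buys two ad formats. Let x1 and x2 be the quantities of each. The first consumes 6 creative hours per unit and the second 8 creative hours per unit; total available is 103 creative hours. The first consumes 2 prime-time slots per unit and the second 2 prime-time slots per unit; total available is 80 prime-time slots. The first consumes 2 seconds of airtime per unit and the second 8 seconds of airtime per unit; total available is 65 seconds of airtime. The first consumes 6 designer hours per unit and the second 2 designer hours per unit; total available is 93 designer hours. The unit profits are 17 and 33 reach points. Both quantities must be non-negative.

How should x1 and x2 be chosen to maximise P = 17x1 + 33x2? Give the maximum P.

Vertices and P = 17x1 + 33x2:
  (0, 0) → P = 0
  (0, 65/8) → P = 2145/8
  (31/2, 0) → P = 527/2
  (19/2, 23/4) → P = 1405/4
  (269/18, 5/3) → P = 5563/18

x1 = 19/2, x2 = 23/4, maximum P = 1405/4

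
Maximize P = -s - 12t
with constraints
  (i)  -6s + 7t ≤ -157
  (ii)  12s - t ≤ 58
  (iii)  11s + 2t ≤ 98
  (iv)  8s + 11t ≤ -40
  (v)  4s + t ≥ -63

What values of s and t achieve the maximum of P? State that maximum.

s = -5/16, t = -247/4, maximum P = 11861/16

Vertices and P = -s - 12t:
  (83/26, -256/13) → P = 6061/26
  (-142/17, -503/17) → P = 6178/17
  (-5/16, -247/4) → P = 11861/16

The optimum lies where 12s - t = 58 and 4s + t = -63.
Solving simultaneously gives s = -5/16, t = -247/4.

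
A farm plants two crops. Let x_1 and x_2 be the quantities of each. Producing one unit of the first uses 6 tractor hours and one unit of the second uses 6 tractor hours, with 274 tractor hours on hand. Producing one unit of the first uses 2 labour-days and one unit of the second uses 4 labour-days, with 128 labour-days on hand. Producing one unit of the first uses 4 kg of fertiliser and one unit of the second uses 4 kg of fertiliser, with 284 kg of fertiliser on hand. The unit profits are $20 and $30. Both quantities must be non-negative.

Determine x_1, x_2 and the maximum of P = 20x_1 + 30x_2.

Feasible corners and P = 20x_1 + 30x_2:
  (0, 0) → P = 0
  (0, 32) → P = 960
  (137/3, 0) → P = 2740/3
  (82/3, 55/3) → P = 3290/3

x_1 = 82/3, x_2 = 55/3, maximum P = 3290/3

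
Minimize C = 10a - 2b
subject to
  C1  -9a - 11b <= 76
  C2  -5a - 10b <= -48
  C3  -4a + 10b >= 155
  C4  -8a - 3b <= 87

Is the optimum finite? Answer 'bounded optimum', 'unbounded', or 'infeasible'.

unbounded

From the feasible point (-107/9, 967/90), moving in the direction (-3, 8) keeps every constraint satisfied while C decreases without bound.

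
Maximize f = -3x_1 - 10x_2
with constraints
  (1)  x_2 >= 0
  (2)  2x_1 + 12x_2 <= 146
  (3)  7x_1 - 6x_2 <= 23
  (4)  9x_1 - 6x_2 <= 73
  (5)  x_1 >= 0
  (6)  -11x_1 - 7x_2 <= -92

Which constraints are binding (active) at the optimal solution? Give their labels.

Corner points and f = -3x_1 - 10x_2:
  (12, 61/6) → f = -413/3
  (41/59, 711/59) → f = -7233/59
  (31/5, 17/5) → f = -263/5

The maximum is at (31/5, 17/5). Substituting into each constraint, equality holds for (3) and (6); the remaining constraints have slack.

(3) and (6)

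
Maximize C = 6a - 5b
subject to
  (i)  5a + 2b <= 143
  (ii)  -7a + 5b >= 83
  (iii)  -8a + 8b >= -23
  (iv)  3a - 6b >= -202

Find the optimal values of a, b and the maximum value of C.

a = -779/16, b = -825/16, maximum C = -549/16

The feasible region is unbounded (it extends along (-2, -1), (-1, -1)), but C strictly decreases along every unbounded feasible direction, so there is no improving ray and the maximum is attained at a vertex.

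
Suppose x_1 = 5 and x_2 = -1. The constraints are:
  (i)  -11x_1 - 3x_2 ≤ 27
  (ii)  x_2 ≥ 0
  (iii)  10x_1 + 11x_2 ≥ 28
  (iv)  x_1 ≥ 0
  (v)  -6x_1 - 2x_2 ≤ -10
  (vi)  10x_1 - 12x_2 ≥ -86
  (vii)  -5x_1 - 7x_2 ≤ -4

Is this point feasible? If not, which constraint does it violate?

not feasible — violates (ii)

Constraint (ii): x_2 = -1, which is not ≥ 0. All other constraints are satisfied.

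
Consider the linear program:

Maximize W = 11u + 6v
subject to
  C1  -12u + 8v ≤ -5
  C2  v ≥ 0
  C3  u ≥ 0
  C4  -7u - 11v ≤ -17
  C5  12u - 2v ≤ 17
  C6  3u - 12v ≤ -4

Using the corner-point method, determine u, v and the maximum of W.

Feasible corners and W = 11u + 6v:
  (191/188, 169/188) → W = 3115/188
  (7/4, 2) → W = 125/4
  (160/117, 79/117) → W = 2234/117
  (106/69, 33/46) → W = 1463/69

The binding constraints are -12u + 8v = -5 and 12u - 2v = 17.
Solving simultaneously gives u = 7/4, v = 2.

u = 7/4, v = 2, maximum W = 125/4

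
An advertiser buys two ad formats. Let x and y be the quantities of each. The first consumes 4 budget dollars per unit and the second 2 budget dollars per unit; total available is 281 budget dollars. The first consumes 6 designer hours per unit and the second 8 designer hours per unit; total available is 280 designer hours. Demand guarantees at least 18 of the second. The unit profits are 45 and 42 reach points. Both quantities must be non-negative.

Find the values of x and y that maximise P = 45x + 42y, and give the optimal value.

x = 68/3, y = 18, maximum P = 1776

Corner points and P = 45x + 42y:
  (0, 35) → P = 1470
  (0, 18) → P = 756
  (68/3, 18) → P = 1776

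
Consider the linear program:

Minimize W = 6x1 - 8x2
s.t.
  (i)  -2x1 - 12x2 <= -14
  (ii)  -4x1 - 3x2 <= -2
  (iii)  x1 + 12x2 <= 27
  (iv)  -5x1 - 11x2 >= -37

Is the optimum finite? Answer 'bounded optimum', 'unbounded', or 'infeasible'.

Corner points and W = 6x1 - 8x2:
  (-3/7, 26/21) → W = -262/21
  (145/19, -2/19) → W = 886/19
  (-19/15, 106/45) → W = -238/9
  (3, 2) → W = 2
The feasible region has finitely many vertices and no improving ray; the minimum is -238/9 at (-19/15, 106/45).

bounded optimum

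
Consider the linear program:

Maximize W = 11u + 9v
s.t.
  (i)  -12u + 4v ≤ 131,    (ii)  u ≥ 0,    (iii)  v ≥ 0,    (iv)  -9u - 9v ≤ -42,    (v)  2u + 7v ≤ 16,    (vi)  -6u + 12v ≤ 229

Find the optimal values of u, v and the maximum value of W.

u = 8, v = 0, maximum W = 88

Vertices and W = 11u + 9v:
  (14/3, 0) → W = 154/3
  (8, 0) → W = 88
  (10/3, 4/3) → W = 146/3

The optimum lies where v = 0 and 2u + 7v = 16.
Solving simultaneously gives u = 8, v = 0.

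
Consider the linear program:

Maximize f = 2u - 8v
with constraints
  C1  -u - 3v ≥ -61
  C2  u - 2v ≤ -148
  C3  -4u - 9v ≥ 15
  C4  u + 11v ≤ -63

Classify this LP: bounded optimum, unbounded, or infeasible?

unbounded

From the feasible point (-1754/13, 85/13), moving in the direction (-2, -1) keeps every constraint satisfied while f increases without bound.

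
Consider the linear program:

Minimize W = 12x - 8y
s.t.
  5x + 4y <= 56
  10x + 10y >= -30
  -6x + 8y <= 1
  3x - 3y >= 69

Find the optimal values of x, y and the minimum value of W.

x = 10, y = -13, minimum W = 224

Corner points and W = 12x - 8y:
  (68, -71) → W = 1384
  (148/9, -59/9) → W = 2248/9
  (10, -13) → W = 224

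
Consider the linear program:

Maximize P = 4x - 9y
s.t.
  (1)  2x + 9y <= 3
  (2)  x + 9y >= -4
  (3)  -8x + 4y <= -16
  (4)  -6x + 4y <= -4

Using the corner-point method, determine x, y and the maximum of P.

Corner points and P = 4x - 9y:
  (7, -11/9) → P = 39
  (39/20, -1/10) → P = 87/10
  (32/19, -12/19) → P = 236/19

At the optimal vertex, 2x + 9y = 3 and x + 9y = -4.
Solving simultaneously gives x = 7, y = -11/9.

x = 7, y = -11/9, maximum P = 39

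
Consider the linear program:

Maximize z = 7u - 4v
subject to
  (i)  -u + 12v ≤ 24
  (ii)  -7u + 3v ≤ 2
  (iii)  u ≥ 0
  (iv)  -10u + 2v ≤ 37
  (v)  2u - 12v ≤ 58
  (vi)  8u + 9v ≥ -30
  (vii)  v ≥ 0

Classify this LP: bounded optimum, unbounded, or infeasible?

Feasible corners and z = 7u - 4v:
  (16/27, 166/81) → z = -328/81
  (82, 53/6) → z = 1616/3
  (0, 2/3) → z = -8/3
  (0, 0) → z = 0
  (29, 0) → z = 203
The feasible region has finitely many vertices and no improving ray; the maximum is 1616/3 at (82, 53/6).

bounded optimum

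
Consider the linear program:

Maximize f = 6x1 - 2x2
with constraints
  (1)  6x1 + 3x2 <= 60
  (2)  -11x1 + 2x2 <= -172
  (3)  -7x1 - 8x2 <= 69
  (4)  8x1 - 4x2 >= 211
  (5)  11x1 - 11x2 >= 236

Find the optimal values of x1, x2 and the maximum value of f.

Corner points and f = 6x1 - 2x2:
  (229/9, -278/9) → f = 1930/9
  (291/16, -131/8) → f = 1135/8
  (353/23, -2029/92) → f = 6265/46

x1 = 229/9, x2 = -278/9, maximum f = 1930/9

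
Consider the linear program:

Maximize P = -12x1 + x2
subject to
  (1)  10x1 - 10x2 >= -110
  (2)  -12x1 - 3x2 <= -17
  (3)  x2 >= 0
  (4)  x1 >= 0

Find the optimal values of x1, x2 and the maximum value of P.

Corner points and P = -12x1 + x2:
  (0, 11) → P = 11
  (17/12, 0) → P = -17
  (0, 17/3) → P = 17/3
The feasible region is unbounded (it extends along (1, 1), (1, 0)), but P strictly decreases along every unbounded feasible direction, so there is no improving ray and the maximum is attained at a vertex.

x1 = 0, x2 = 11, maximum P = 11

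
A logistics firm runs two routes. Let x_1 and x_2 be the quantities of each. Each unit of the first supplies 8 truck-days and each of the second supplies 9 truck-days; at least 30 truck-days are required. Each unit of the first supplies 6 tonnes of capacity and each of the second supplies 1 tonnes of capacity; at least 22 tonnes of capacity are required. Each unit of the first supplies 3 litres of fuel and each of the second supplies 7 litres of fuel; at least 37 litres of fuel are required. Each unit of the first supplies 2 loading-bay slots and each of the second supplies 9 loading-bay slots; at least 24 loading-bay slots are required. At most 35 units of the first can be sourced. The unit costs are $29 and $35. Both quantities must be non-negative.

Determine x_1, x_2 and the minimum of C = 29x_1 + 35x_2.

Vertices and C = 29x_1 + 35x_2:
  (0, 22) → C = 770
  (37/3, 0) → C = 1073/3
  (35, 0) → C = 1015
  (3, 4) → C = 227
The feasible region is unbounded (it extends along (0, 1)), but C strictly increases along every unbounded feasible direction, so there is no improving ray and the minimum is attained at a vertex.

x_1 = 3, x_2 = 4, minimum C = 227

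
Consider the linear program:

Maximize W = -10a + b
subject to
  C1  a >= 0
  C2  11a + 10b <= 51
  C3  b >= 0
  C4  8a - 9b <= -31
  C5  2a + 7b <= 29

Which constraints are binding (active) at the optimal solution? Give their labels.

Feasible corners and W = -10a + b:
  (0, 31/9) → W = 31/9
  (0, 29/7) → W = 29/7
  (22/37, 147/37) → W = -73/37

The maximum is at (0, 29/7). Substituting into each constraint, equality holds for C1 and C5; the remaining constraints have slack.

C1 and C5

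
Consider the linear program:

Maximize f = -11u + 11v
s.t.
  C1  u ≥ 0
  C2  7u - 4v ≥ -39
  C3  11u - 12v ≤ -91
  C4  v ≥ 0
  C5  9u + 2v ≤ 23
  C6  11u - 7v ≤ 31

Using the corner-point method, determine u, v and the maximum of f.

u = 7/25, v = 256/25, maximum f = 2739/25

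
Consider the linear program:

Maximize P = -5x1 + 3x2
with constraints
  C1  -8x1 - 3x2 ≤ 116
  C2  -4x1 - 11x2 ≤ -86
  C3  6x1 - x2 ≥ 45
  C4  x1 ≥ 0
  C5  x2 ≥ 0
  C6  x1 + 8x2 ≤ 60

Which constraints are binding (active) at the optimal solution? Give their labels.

C3 and C6

Feasible corners and P = -5x1 + 3x2:
  (83/10, 24/5) → P = -271/10
  (43/2, 0) → P = -215/2
  (60/7, 45/7) → P = -165/7
  (60, 0) → P = -300

The maximum is at (60/7, 45/7). Substituting into each constraint, equality holds for C3 and C6; the remaining constraints have slack.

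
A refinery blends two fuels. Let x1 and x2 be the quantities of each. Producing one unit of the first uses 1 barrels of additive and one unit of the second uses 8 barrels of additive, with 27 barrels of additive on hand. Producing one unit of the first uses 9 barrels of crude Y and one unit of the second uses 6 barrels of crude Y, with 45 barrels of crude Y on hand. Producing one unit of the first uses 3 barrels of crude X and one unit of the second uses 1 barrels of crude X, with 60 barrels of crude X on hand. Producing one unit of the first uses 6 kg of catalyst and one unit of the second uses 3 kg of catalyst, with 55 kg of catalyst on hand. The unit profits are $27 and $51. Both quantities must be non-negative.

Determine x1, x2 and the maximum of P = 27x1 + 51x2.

x1 = 3, x2 = 3, maximum P = 234

Vertices and P = 27x1 + 51x2:
  (0, 0) → P = 0
  (0, 27/8) → P = 1377/8
  (5, 0) → P = 135
  (3, 3) → P = 234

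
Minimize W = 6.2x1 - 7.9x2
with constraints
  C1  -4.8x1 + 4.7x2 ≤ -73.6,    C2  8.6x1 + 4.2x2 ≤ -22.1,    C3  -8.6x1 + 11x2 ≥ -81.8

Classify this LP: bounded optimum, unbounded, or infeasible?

The boundaries -4.8x1 + 4.7x2 = -73.6 and 8.6x1 + 4.2x2 = -22.1 meet at (20525/6058, -36952/3029), but that point violates -8.6x1 + 11x2 ≥ -81.8. Every candidate vertex is excluded by some other constraint, so the feasible region is empty.

infeasible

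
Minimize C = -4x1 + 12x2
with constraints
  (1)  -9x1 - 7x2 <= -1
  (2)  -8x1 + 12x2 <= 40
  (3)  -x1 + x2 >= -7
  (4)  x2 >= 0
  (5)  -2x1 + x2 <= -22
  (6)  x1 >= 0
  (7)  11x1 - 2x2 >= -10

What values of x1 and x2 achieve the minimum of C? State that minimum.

Extreme points and C = -4x1 + 12x2:
  (31, 24) → C = 164
  (19, 16) → C = 116
  (15, 8) → C = 36

x1 = 15, x2 = 8, minimum C = 36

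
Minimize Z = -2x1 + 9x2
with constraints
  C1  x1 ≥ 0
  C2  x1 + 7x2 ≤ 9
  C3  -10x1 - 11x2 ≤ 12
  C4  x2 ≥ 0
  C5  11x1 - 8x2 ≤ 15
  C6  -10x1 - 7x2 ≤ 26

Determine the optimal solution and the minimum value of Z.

x1 = 15/11, x2 = 0, minimum Z = -30/11

Corner points and Z = -2x1 + 9x2:
  (0, 9/7) → Z = 81/7
  (0, 0) → Z = 0
  (177/85, 84/85) → Z = 402/85
  (15/11, 0) → Z = -30/11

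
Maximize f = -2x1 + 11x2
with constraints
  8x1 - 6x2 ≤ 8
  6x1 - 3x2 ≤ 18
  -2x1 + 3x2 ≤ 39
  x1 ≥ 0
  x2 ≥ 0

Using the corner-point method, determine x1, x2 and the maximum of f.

x1 = 57/4, x2 = 45/2, maximum f = 219

Vertices and f = -2x1 + 11x2:
  (7, 8) → f = 74
  (1, 0) → f = -2
  (57/4, 45/2) → f = 219
  (0, 13) → f = 143
  (0, 0) → f = 0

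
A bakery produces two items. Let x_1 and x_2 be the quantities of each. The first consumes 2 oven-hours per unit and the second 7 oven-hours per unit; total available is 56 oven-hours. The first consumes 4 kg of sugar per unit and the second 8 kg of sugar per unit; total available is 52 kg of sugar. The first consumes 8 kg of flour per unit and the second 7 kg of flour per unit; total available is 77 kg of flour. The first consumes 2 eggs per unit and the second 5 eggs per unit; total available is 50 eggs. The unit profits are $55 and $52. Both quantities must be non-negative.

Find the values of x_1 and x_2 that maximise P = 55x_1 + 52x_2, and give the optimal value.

x_1 = 7, x_2 = 3, maximum P = 541

Extreme points and P = 55x_1 + 52x_2:
  (0, 0) → P = 0
  (0, 13/2) → P = 338
  (77/8, 0) → P = 4235/8
  (7, 3) → P = 541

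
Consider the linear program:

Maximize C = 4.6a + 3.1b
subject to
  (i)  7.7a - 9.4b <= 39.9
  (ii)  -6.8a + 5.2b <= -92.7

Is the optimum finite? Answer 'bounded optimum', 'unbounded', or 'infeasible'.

unbounded

From the feasible point (11065/398, 14749/796), moving in the direction (5.2, 6.8) keeps every constraint satisfied while C increases without bound.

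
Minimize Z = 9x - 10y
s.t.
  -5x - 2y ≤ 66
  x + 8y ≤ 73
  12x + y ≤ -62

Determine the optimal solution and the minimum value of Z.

Feasible corners and Z = 9x - 10y:
  (-337/19, 431/38) → Z = -5188/19
  (-58/19, -482/19) → Z = 4298/19
  (-569/95, 938/95) → Z = -14501/95

x = -337/19, y = 431/38, minimum Z = -5188/19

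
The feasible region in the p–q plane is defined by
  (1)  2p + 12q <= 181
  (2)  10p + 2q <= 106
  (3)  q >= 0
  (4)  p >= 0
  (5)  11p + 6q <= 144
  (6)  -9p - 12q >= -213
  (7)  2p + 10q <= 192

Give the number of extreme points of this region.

Intersecting each pair of boundary lines and keeping only the points that satisfy every inequality leaves:
  (0, 181/12)
  (32/7, 401/28)
  (53/5, 0)
  (174/19, 137/19)
  (0, 0)
  (75/13, 349/26)

6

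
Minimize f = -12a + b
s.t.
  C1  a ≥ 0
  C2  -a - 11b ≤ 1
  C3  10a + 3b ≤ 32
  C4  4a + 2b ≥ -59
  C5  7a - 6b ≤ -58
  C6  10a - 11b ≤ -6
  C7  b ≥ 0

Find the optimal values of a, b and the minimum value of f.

a = 2/9, b = 268/27, minimum f = 196/27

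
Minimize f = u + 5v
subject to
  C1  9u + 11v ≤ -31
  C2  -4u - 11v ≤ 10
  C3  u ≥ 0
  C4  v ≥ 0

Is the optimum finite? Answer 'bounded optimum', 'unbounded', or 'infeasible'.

The boundaries 9u + 11v = -31 and -4u - 11v = 10 meet at (-21/5, 34/55), but that point violates u ≥ 0. Every candidate vertex is excluded by some other constraint, so the feasible region is empty.

infeasible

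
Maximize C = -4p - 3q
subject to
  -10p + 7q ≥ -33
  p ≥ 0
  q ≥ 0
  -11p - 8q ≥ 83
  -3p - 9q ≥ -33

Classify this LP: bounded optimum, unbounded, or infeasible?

infeasible

The boundaries -10p + 7q = -33 and q = 0 meet at (33/10, 0), but that point violates -11p - 8q ≥ 83. Every candidate vertex is excluded by some other constraint, so the feasible region is empty.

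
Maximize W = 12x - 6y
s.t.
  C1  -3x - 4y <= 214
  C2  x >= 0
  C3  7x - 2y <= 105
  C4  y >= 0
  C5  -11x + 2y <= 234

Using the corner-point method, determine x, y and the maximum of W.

x = 15, y = 0, maximum W = 180

Feasible corners and W = 12x - 6y:
  (0, 0) → W = 0
  (0, 117) → W = -702
  (15, 0) → W = 180
The feasible region is unbounded (it extends along (2, 7), (2, 11)), but W strictly decreases along every unbounded feasible direction, so there is no improving ray and the maximum is attained at a vertex.

At the optimal vertex, 7x - 2y = 105 and y = 0.
Solving simultaneously gives x = 15, y = 0.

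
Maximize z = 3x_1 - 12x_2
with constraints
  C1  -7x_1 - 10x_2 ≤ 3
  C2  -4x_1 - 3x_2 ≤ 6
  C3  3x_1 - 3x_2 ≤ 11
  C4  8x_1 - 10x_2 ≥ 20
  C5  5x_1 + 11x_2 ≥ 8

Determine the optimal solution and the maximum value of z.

Feasible corners and z = 3x_1 - 12x_2:
  (25/3, 14/3) → z = -31
  (145/48, -31/48) → z = 269/16
  (50/23, -6/23) → z = 222/23

At the optimal vertex, 3x_1 - 3x_2 = 11 and 5x_1 + 11x_2 = 8.
Solving simultaneously gives x_1 = 145/48, x_2 = -31/48.

x_1 = 145/48, x_2 = -31/48, maximum z = 269/16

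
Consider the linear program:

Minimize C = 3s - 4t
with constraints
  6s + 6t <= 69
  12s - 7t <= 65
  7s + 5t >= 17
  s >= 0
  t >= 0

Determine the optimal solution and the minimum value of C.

s = 0, t = 23/2, minimum C = -46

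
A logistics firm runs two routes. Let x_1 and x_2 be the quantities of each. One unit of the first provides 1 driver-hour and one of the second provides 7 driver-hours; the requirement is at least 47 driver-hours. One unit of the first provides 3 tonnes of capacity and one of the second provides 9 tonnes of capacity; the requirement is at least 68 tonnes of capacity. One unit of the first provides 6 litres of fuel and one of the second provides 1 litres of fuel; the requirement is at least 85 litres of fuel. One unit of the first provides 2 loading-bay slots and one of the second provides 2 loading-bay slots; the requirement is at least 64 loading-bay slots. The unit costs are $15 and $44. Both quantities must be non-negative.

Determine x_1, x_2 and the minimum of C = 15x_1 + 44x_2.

x_1 = 59/2, x_2 = 5/2, minimum C = 1105/2

Vertices and C = 15x_1 + 44x_2:
  (0, 85) → C = 3740
  (47, 0) → C = 705
  (59/2, 5/2) → C = 1105/2
  (53/5, 107/5) → C = 5503/5
The feasible region is unbounded (it extends along (0, 1), (1, 0)), but C strictly increases along every unbounded feasible direction, so there is no improving ray and the minimum is attained at a vertex.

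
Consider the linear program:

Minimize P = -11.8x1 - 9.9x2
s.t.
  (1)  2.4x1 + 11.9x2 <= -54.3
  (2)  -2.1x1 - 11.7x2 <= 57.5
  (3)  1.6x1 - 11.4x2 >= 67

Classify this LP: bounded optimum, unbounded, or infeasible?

Corner points and P = -11.8x1 - 9.9x2:
  (4894/309, -799/103) → P = -340189/3090
  (4457/1160, -774/145) → P = 43541/5800
  (2140/711, -11635/2133) → P = 26287/1422
The feasible region has finitely many vertices and no improving ray; the minimum is -340189/3090 at (4894/309, -799/103).

bounded optimum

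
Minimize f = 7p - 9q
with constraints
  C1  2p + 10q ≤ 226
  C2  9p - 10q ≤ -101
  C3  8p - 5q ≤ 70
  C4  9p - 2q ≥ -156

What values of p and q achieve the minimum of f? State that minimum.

p = -554/47, q = 1173/47, minimum f = -14435/47

Corner points and f = 7p - 9q:
  (125/11, 1118/55) → f = -517/5
  (-554/47, 1173/47) → f = -14435/47
  (-679/36, -55/8) → f = -5051/72

The binding constraints are 2p + 10q = 226 and 9p - 2q = -156.
Solving simultaneously gives p = -554/47, q = 1173/47.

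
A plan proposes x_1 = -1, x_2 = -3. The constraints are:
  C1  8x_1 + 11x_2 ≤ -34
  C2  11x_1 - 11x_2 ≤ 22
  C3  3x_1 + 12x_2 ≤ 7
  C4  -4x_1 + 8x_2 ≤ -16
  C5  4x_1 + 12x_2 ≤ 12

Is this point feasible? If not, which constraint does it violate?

feasible

C1: -41 ≤ -34 ✓
C2: 22 ≤ 22 ✓
C3: -39 ≤ 7 ✓
C4: -20 ≤ -16 ✓
C5: -40 ≤ 12 ✓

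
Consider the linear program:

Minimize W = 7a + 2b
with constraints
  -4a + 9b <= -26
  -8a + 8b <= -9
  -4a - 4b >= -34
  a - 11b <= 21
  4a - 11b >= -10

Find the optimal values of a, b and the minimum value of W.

a = 97/35, b = -58/35, minimum W = 563/35

Feasible corners and W = 7a + 2b:
  (205/26, 8/13) → W = 1467/26
  (97/35, -58/35) → W = 563/35
  (229/24, -25/24) → W = 1553/24

At the optimal vertex, -4a + 9b = -26 and a - 11b = 21.
Solving simultaneously gives a = 97/35, b = -58/35.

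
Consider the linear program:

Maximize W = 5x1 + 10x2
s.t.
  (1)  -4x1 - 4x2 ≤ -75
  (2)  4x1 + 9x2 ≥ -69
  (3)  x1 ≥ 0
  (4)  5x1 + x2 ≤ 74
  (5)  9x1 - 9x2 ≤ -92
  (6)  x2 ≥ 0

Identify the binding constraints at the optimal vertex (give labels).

(3) and (4)

Corner points and W = 5x1 + 10x2:
  (0, 75/4) → W = 375/2
  (307/72, 1043/72) → W = 11965/72
  (0, 74) → W = 740
  (287/27, 563/27) → W = 785/3

The maximum is at (0, 74). Substituting into each constraint, equality holds for (3) and (4); the remaining constraints have slack.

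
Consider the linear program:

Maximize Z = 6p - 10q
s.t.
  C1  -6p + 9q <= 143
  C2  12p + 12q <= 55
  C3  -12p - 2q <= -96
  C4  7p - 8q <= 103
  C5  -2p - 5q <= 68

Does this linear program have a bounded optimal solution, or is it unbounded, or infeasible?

Vertices and Z = 6p - 10q:
  (521/60, -41/10) → Z = 931/10
  (419/45, -851/180) → Z = 9283/90
  (487/55, -282/55) → Z = 522/5
The feasible region has finitely many vertices and no improving ray; the maximum is 522/5 at (487/55, -282/55).

bounded optimum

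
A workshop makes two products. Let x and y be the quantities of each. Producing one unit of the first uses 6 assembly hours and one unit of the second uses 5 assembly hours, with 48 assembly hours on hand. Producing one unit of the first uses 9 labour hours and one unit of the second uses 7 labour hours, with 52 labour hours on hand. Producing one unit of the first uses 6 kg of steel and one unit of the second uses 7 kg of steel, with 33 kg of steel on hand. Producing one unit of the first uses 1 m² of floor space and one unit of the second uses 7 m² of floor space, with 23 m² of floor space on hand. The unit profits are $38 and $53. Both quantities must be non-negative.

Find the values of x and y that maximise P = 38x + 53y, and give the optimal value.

Vertices and P = 38x + 53y:
  (0, 0) → P = 0
  (0, 23/7) → P = 1219/7
  (11/2, 0) → P = 209
  (2, 3) → P = 235

The optimum lies where 6x + 7y = 33 and x + 7y = 23.
Solving simultaneously gives x = 2, y = 3.

x = 2, y = 3, maximum P = 235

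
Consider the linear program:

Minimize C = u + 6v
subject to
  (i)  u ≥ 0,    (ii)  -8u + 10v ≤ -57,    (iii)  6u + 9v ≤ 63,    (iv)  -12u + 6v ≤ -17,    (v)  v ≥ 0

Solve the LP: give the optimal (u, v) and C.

Extreme points and C = u + 6v:
  (381/44, 27/22) → C = 705/44
  (57/8, 0) → C = 57/8
  (21/2, 0) → C = 21/2

The binding constraints are -8u + 10v = -57 and v = 0.
Solving simultaneously gives u = 57/8, v = 0.

u = 57/8, v = 0, minimum C = 57/8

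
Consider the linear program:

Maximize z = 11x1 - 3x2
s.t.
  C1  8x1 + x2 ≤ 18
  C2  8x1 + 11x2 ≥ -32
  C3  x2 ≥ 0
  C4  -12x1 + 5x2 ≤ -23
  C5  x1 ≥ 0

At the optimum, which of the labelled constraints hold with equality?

Feasible corners and z = 11x1 - 3x2:
  (9/4, 0) → z = 99/4
  (113/52, 8/13) → z = 1147/52
  (23/12, 0) → z = 253/12

The maximum is at (9/4, 0). Substituting into each constraint, equality holds for C1 and C3; the remaining constraints have slack.

C1 and C3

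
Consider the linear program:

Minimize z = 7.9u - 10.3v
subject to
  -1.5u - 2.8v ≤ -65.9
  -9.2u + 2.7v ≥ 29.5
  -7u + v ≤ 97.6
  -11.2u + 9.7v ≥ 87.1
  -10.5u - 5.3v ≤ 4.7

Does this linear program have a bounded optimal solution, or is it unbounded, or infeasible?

From the feasible point (9533/2981, 65053/2981), moving in the direction (2.7, 9.2) keeps every constraint satisfied while z decreases without bound.

unbounded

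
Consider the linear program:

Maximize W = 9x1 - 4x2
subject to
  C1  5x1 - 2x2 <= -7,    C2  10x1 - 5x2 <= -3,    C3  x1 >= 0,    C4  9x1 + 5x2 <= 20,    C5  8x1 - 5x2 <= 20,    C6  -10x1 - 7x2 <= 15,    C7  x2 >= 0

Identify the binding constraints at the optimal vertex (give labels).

Feasible corners and W = 9x1 - 4x2:
  (0, 7/2) → W = -14
  (5/43, 163/43) → W = -607/43
  (0, 4) → W = -16

The maximum is at (0, 7/2). Substituting into each constraint, equality holds for C1 and C3; the remaining constraints have slack.

C1 and C3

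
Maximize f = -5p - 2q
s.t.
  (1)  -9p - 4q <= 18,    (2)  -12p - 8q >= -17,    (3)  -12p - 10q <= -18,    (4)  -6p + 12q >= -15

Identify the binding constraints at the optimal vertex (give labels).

Extreme points and f = -5p - 2q:
  (-53/6, 123/8) → f = 161/12
  (-6, 9) → f = 12
  (13/12, 1/2) → f = -77/12

The maximum is at (-53/6, 123/8). Substituting into each constraint, equality holds for (1) and (2); the remaining constraints have slack.

(1) and (2)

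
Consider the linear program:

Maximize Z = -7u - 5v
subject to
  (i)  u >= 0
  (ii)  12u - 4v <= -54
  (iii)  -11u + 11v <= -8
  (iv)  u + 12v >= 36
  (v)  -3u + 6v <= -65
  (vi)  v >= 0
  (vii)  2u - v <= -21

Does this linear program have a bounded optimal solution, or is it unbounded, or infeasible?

The boundaries v = 0 and 2u - v = -21 meet at (-21/2, 0), but that point violates u ≥ 0. Every candidate vertex is excluded by some other constraint, so the feasible region is empty.

infeasible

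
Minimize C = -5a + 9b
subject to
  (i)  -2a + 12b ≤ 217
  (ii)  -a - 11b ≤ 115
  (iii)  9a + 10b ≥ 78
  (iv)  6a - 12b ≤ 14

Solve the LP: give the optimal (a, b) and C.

At the optimal vertex, -2a + 12b = 217 and 6a - 12b = 14.
Solving simultaneously gives a = 231/4, b = 665/24.

a = 231/4, b = 665/24, minimum C = -315/8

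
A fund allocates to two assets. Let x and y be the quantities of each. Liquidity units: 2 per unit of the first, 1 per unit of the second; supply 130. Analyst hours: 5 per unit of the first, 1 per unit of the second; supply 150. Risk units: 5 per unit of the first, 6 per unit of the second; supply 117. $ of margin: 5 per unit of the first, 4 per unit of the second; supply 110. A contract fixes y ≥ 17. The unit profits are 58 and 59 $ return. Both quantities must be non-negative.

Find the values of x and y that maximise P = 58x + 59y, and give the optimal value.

x = 3, y = 17, maximum P = 1177

At the optimal vertex, 5x + 6y = 117 and y = 17.
Solving simultaneously gives x = 3, y = 17.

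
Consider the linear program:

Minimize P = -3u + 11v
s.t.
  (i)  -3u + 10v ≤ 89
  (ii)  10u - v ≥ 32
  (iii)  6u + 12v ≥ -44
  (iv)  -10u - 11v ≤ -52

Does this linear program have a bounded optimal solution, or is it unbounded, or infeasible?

From the feasible point (409/97, 986/97), moving in the direction (12, -6) keeps every constraint satisfied while P decreases without bound.

unbounded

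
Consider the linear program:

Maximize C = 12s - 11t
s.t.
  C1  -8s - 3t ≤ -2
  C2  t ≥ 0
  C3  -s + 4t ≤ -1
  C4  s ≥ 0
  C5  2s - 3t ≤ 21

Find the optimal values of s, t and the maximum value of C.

s = 81/5, t = 19/5, maximum C = 763/5

Extreme points and C = 12s - 11t:
  (1, 0) → C = 12
  (21/2, 0) → C = 126
  (81/5, 19/5) → C = 763/5

The binding constraints are -s + 4t = -1 and 2s - 3t = 21.
Solving simultaneously gives s = 81/5, t = 19/5.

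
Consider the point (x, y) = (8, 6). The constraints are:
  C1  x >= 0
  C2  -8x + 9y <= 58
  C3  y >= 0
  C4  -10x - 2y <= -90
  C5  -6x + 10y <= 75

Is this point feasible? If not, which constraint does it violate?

feasible

C1: 8 ≥ 0 ✓
C2: -10 ≤ 58 ✓
C3: 6 ≥ 0 ✓
C4: -92 ≤ -90 ✓
C5: 12 ≤ 75 ✓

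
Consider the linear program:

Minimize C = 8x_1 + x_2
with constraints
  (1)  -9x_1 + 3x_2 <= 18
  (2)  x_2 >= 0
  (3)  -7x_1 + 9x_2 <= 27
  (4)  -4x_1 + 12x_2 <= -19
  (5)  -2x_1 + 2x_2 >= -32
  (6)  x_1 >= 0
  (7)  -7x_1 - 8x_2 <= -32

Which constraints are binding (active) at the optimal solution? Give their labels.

(2) and (4)

Vertices and C = 8x_1 + x_2:
  (19/4, 0) → C = 38
  (16, 0) → C = 128
  (173/8, 45/8) → C = 1429/8

The minimum is at (19/4, 0). Substituting into each constraint, equality holds for (2) and (4); the remaining constraints have slack.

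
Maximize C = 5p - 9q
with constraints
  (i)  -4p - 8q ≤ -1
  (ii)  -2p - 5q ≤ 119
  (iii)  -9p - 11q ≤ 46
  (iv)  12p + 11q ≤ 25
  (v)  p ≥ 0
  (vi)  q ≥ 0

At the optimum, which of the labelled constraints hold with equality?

(iv) and (vi)

Extreme points and C = 5p - 9q:
  (0, 1/8) → C = -9/8
  (1/4, 0) → C = 5/4
  (0, 25/11) → C = -225/11
  (25/12, 0) → C = 125/12

The maximum is at (25/12, 0). Substituting into each constraint, equality holds for (iv) and (vi); the remaining constraints have slack.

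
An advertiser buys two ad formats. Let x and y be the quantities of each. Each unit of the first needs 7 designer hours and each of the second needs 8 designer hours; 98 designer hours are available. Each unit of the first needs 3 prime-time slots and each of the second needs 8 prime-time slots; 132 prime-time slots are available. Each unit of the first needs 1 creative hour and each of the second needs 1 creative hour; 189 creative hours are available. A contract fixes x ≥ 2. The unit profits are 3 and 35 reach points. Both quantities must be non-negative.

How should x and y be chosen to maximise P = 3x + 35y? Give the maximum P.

Vertices and P = 3x + 35y:
  (14, 0) → P = 42
  (2, 0) → P = 6
  (2, 21/2) → P = 747/2

The binding constraints are 7x + 8y = 98 and x = 2.
Solving simultaneously gives x = 2, y = 21/2.

x = 2, y = 21/2, maximum P = 747/2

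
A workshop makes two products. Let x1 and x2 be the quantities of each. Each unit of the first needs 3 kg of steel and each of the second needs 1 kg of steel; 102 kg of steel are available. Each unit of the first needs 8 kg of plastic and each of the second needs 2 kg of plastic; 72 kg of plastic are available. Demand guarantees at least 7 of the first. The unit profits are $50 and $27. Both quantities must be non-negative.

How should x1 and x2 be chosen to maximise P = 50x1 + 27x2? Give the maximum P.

Feasible corners and P = 50x1 + 27x2:
  (9, 0) → P = 450
  (7, 0) → P = 350
  (7, 8) → P = 566

The optimum lies where 8x1 + 2x2 = 72 and x1 = 7.
Solving simultaneously gives x1 = 7, x2 = 8.

x1 = 7, x2 = 8, maximum P = 566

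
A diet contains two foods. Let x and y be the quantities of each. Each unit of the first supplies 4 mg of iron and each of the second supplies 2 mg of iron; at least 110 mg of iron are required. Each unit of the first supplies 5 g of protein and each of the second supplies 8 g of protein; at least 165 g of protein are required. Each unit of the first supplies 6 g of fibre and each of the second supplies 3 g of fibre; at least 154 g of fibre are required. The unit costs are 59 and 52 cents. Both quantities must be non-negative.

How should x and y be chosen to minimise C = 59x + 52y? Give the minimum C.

x = 25, y = 5, minimum C = 1735

Vertices and C = 59x + 52y:
  (0, 55) → C = 2860
  (33, 0) → C = 1947
  (25, 5) → C = 1735
The feasible region is unbounded (it extends along (0, 1), (1, 0)), but C strictly increases along every unbounded feasible direction, so there is no improving ray and the minimum is attained at a vertex.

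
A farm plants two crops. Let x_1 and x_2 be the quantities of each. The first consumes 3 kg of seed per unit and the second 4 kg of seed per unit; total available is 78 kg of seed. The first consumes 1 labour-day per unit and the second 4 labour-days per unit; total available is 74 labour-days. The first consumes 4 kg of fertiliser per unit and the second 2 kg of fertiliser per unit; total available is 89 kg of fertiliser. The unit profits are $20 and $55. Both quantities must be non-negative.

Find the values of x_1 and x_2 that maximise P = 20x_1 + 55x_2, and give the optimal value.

Vertices and P = 20x_1 + 55x_2:
  (0, 0) → P = 0
  (0, 37/2) → P = 2035/2
  (89/4, 0) → P = 445
  (2, 18) → P = 1030
  (20, 9/2) → P = 1295/2

The optimum lies where 3x_1 + 4x_2 = 78 and x_1 + 4x_2 = 74.
Solving simultaneously gives x_1 = 2, x_2 = 18.

x_1 = 2, x_2 = 18, maximum P = 1030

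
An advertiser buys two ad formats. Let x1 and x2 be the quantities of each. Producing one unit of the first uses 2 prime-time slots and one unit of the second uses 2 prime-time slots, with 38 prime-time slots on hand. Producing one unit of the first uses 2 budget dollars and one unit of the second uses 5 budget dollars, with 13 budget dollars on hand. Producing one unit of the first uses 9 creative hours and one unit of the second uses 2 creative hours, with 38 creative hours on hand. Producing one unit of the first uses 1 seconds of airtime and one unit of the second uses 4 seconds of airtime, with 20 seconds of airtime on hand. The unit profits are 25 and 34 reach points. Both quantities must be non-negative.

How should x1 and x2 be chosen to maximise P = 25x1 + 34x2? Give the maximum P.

x1 = 4, x2 = 1, maximum P = 134

Extreme points and P = 25x1 + 34x2:
  (0, 0) → P = 0
  (0, 13/5) → P = 442/5
  (38/9, 0) → P = 950/9
  (4, 1) → P = 134

The binding constraints are 2x1 + 5x2 = 13 and 9x1 + 2x2 = 38.
Solving simultaneously gives x1 = 4, x2 = 1.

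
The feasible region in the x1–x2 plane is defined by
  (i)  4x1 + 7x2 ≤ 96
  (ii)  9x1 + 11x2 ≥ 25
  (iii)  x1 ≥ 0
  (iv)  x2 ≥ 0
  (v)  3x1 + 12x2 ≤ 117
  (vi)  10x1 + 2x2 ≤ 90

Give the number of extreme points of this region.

5

Pairwise boundary intersections that survive every other constraint:
  (0, 25/11)
  (25/9, 0)
  (0, 39/4)
  (9, 0)
  (141/19, 150/19)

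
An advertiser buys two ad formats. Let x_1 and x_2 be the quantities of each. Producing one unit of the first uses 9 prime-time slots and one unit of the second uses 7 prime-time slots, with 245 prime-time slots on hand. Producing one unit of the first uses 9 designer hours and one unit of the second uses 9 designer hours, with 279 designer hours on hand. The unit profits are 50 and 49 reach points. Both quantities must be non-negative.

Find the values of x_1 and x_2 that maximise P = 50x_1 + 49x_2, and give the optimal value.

x_1 = 14, x_2 = 17, maximum P = 1533

At the optimal vertex, 9x_1 + 7x_2 = 245 and 9x_1 + 9x_2 = 279.
Solving simultaneously gives x_1 = 14, x_2 = 17.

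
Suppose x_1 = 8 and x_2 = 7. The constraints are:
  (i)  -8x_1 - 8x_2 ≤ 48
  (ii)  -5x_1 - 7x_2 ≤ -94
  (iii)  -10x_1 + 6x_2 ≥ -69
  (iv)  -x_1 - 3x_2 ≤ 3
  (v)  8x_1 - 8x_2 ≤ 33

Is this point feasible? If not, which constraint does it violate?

not feasible — violates (ii)

Constraint (ii): -5x_1 - 7x_2 = -89, which is not ≤ -94. All other constraints are satisfied.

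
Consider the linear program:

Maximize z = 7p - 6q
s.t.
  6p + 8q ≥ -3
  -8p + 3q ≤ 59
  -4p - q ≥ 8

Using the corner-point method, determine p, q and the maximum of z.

Feasible corners and z = 7p - 6q:
  (-481/82, 165/41) → z = -5347/82
  (-61/26, 18/13) → z = -643/26
  (-83/20, 43/5) → z = -1613/20

The binding constraints are 6p + 8q = -3 and -4p - q = 8.
Solving simultaneously gives p = -61/26, q = 18/13.

p = -61/26, q = 18/13, maximum z = -643/26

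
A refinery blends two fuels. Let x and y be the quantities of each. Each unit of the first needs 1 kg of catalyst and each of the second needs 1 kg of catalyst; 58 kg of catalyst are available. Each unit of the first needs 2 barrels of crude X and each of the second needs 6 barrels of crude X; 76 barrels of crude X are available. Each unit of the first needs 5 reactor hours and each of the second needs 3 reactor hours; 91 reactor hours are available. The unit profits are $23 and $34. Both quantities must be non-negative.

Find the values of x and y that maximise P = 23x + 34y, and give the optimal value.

Feasible corners and P = 23x + 34y:
  (0, 0) → P = 0
  (0, 38/3) → P = 1292/3
  (91/5, 0) → P = 2093/5
  (53/4, 33/4) → P = 2341/4

The binding constraints are 2x + 6y = 76 and 5x + 3y = 91.
Solving simultaneously gives x = 53/4, y = 33/4.

x = 53/4, y = 33/4, maximum P = 2341/4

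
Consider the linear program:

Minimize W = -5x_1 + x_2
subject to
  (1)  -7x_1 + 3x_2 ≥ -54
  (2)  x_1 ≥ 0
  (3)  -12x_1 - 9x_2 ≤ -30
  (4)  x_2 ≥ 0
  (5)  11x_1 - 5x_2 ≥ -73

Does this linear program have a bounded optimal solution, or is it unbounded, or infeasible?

bounded optimum

Feasible corners and W = -5x_1 + x_2:
  (54/7, 0) → W = -270/7
  (489/2, 1105/2) → W = -670
  (0, 10/3) → W = 10/3
  (0, 73/5) → W = 73/5
  (5/2, 0) → W = -25/2
The feasible region has finitely many vertices and no improving ray; the minimum is -670 at (489/2, 1105/2).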